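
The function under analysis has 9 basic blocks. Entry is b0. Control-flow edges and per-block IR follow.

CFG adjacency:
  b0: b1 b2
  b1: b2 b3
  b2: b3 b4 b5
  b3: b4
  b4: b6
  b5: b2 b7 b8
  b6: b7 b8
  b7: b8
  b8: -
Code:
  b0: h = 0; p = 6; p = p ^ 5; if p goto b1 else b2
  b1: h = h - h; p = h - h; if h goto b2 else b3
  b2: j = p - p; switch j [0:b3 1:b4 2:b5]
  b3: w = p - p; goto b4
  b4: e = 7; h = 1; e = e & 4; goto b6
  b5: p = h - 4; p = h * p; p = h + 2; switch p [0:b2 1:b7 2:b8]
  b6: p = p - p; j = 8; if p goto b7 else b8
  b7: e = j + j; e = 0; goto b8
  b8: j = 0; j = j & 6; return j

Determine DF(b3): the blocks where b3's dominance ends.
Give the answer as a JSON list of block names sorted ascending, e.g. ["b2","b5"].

Answer: ["b4"]

Analysis:
idom tree: b1←b0 b2←b0 b3←b0 b4←b0 b5←b2 b6←b4 b7←b0 b8←b0
Dom at joins:
  b2: preds {b0,b1,b5}: {b0} ∩ {b0,b1} ∩ {b0,b2,b5} = {b0}; idom=b0
  b3: preds {b1,b2}: {b0,b1} ∩ {b0,b2} = {b0}; idom=b0
  b4: preds {b2,b3}: {b0,b2} ∩ {b0,b3} = {b0}; idom=b0
  b7: preds {b5,b6}: {b0,b2,b5} ∩ {b0,b4,b6} = {b0}; idom=b0
  b8: preds {b5,b6,b7}: {b0,b2,b5} ∩ {b0,b4,b6} ∩ {b0,b7} = {b0}; idom=b0

DF derivation:
  join b2 pred b0: · stop@b0
  join b2 pred b1: b1 stop@b0
  join b2 pred b5: b5→b2 stop@b0
  join b3 pred b1: b1 stop@b0
  join b3 pred b2: b2 stop@b0
  join b4 pred b2: b2 stop@b0
  join b4 pred b3: b3 stop@b0
  join b7 pred b5: b5→b2 stop@b0
  join b7 pred b6: b6→b4 stop@b0
  join b8 pred b5: b5→b2 stop@b0
  join b8 pred b6: b6→b4 stop@b0
  join b8 pred b7: b7 stop@b0
  DF(b0)=∅
  DF(b1)={b2,b3}
  DF(b2)={b2,b3,b4,b7,b8}
  DF(b3)={b4}
  DF(b4)={b7,b8}
  DF(b5)={b2,b7,b8}
  DF(b6)={b7,b8}
  DF(b7)={b8}
  DF(b8)=∅

DF(b3) = ["b4"]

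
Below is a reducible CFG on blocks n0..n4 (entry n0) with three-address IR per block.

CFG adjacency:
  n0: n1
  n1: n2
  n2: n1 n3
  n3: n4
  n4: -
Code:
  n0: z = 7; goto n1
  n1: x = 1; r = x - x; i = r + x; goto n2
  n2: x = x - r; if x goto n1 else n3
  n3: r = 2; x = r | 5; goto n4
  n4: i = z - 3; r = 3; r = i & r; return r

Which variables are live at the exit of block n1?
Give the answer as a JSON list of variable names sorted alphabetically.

Block summaries:
  n0 def {z} use ∅
  n1 def {i,r,x} use ∅
  n2 def {x} use {r,x}
  n3 def {r,x} use ∅
  n4 def {i,r} use {z}

Liveness:
  n0 li=∅ lo={z}
  n1 li={z} lo={r,x,z}
  n2 li={r,x,z} lo={z}
  n3 li={z} lo={z}
  n4 li={z} lo=∅

live-out(n1) = ["r", "x", "z"]

Answer: ["r", "x", "z"]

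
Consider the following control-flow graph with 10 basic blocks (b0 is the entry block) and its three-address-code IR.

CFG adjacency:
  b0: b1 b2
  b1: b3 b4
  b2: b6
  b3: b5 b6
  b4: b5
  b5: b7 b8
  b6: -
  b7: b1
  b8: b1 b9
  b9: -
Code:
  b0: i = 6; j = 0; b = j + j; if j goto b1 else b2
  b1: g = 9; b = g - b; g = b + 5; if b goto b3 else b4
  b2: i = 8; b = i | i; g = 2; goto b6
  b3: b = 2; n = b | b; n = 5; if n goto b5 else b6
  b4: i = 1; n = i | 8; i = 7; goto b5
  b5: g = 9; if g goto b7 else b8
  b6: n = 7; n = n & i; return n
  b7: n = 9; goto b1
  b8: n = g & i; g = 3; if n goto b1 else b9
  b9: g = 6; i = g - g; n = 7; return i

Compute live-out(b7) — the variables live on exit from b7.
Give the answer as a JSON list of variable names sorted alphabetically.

Answer: ["b", "i"]

Derivation:
Block summaries:
  b0 def {b,i,j} use ∅
  b1 def {b,g} use {b}
  b2 def {b,g,i} use ∅
  b3 def {b,n} use ∅
  b4 def {i,n} use ∅
  b5 def {g} use ∅
  b6 def {n} use {i}
  b7 def {n} use ∅
  b8 def {g,n} use {g,i}
  b9 def {g,i,n} use ∅

Liveness:
  live b0: ∅→{b,i}
  live b1: {b,i}→{b,i}
  live b2: ∅→{i}
  live b3: {i}→{b,i}
  live b4: {b}→{b,i}
  live b5: {b,i}→{b,g,i}
  live b6: {i}→∅
  live b7: {b,i}→{b,i}
  live b8: {b,g,i}→{b,i}
  live b9: ∅→∅

live-out(b7) = ["b", "i"]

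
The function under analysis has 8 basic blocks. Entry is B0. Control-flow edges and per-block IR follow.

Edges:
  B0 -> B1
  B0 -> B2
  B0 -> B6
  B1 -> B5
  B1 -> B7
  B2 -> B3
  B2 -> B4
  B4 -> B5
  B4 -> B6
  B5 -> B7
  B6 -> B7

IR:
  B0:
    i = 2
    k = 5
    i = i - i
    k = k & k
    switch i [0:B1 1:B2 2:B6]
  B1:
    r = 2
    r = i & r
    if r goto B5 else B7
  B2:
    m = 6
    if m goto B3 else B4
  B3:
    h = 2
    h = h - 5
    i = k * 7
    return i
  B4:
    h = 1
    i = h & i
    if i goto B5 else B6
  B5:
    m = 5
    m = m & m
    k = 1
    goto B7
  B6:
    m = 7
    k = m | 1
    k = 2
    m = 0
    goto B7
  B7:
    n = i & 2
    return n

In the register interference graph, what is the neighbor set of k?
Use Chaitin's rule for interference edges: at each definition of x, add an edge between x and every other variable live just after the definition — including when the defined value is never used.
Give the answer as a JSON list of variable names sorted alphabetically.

Per-block:
  B0 def {i,k} use ∅
  B1 def {r} use {i}
  B2 def {m} use ∅
  B3 def {h,i} use {k}
  B4 def {h,i} use {i}
  B5 def {k,m} use ∅
  B6 def {k,m} use ∅
  B7 def {n} use {i}

Liveness:
  B0: in=∅ out={i,k}
  B1: in={i} out={i}
  B2: in={i,k} out={i,k}
  B3: in={k} out=∅
  B4: in={i} out={i}
  B5: in={i} out={i}
  B6: in={i} out={i}
  B7: in={i} out=∅

Conflict graph:
  h — {i,k}
  i — {h,k,m,r}
  k — {h,i,m}
  m — {i,k}
  n — ∅
  r — {i}

N(k) = ["h", "i", "m"]

Answer: ["h", "i", "m"]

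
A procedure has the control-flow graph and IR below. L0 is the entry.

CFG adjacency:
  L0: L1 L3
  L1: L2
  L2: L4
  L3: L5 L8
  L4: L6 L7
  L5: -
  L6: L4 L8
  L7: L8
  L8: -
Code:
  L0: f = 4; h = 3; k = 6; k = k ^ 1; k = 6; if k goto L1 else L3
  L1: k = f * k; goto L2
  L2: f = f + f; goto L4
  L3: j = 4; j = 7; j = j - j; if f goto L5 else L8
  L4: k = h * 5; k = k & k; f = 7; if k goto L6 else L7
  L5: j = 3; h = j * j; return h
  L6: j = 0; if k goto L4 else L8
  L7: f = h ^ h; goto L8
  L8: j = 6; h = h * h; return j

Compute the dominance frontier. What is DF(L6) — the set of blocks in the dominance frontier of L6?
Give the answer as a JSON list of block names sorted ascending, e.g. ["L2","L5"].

idom tree: L1←L0 L2←L1 L3←L0 L4←L2 L5←L3 L6←L4 L7←L4 L8←L0
Dom at joins:
  L4: preds {L2,L6}: {L0,L1,L2} ∩ {L0,L1,L2,L4,L6} = {L0,L1,L2}; idom=L2
  L8: preds {L3,L6,L7}: {L0,L3} ∩ {L0,L1,L2,L4,L6} ∩ {L0,L1,L2,L4,L7} = {L0}; idom=L0

DF walk-up:
  join L4 pred L2: · stop@L2
  join L4 pred L6: L6→L4 stop@L2
  join L8 pred L3: L3 stop@L0
  join L8 pred L6: L6→L4→L2→L1 stop@L0
  join L8 pred L7: L7→L4→L2→L1 stop@L0
  L0 → ∅
  L1 → {L8}
  L2 → {L8}
  L3 → {L8}
  L4 → {L4,L8}
  L5 → ∅
  L6 → {L4,L8}
  L7 → {L8}
  L8 → ∅

DF(L6) = ["L4", "L8"]

Answer: ["L4", "L8"]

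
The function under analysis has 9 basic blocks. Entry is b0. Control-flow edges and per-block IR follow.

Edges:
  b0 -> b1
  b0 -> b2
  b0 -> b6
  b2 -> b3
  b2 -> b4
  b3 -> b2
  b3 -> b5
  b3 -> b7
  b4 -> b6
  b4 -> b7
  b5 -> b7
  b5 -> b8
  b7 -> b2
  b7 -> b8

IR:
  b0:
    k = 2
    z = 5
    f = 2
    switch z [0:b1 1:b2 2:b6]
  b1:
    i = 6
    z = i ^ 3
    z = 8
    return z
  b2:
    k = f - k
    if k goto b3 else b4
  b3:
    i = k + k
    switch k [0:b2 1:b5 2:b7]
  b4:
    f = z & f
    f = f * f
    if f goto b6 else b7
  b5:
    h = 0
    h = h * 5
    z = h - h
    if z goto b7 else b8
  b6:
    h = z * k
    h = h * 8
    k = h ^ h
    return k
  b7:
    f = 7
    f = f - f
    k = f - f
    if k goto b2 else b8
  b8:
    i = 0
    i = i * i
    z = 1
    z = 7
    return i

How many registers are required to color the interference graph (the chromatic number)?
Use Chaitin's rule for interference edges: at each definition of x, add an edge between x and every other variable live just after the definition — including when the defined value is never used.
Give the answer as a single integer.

def/use:
  b0: def={f,k,z} ue=∅
  b1: def={i,z} ue=∅
  b2: def={k} ue={f,k}
  b3: def={i} ue={k}
  b4: def={f} ue={f,z}
  b5: def={h,z} ue=∅
  b6: def={h,k} ue={k,z}
  b7: def={f,k} ue=∅
  b8: def={i,z} ue=∅

Backward fixpoint:
  b0: in=∅ out={f,k,z}
  b1: in=∅ out=∅
  b2: in={f,k,z} out={f,k,z}
  b3: in={f,k,z} out={f,k,z}
  b4: in={f,k,z} out={k,z}
  b5: in=∅ out={z}
  b6: in={k,z} out=∅
  b7: in={z} out={f,k,z}
  b8: in=∅ out=∅

Interference:
  f: {i,k,z}
  h: ∅
  i: {f,k,z}
  k: {f,i,z}
  z: {f,i,k}

Chromatic number:
  lower bound: {f,i,k,z} mutually conflict ⇒ χ ≥ 4
  assign f→c0 h→c0 i→c1 k→c2 z→c3 — no edge inside a register ⇒ χ ≤ 4
  χ = 4

Answer: 4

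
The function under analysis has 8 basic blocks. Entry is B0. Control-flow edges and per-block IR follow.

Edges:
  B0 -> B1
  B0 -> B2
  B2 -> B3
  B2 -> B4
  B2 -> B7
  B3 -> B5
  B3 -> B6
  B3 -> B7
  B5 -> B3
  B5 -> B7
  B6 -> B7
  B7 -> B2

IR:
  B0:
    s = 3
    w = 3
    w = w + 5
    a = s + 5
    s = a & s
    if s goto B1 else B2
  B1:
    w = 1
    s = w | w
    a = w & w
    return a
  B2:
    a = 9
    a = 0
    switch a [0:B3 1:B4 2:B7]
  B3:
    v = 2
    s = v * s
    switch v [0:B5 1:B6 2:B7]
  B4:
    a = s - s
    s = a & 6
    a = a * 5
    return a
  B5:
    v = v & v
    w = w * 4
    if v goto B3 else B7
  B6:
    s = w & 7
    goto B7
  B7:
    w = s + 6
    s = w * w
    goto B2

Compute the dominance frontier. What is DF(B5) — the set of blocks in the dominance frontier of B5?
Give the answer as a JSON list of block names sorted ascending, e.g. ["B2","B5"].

Answer: ["B3", "B7"]

Analysis:
idom tree: B1←B0 B2←B0 B3←B2 B4←B2 B5←B3 B6←B3 B7←B2
Join-block Dom:
  B2: preds {B0,B7}: {B0} ∩ {B0,B2,B7} = {B0}; idom=B0
  B3: preds {B2,B5}: {B0,B2} ∩ {B0,B2,B3,B5} = {B0,B2}; idom=B2
  B7: preds {B2,B3,B5,B6}: {B0,B2} ∩ {B0,B2,B3} ∩ {B0,B2,B3,B5} ∩ {B0,B2,B3,B6} = {B0,B2}; idom=B2

Frontier:
  B2←B0: walk · to B0
  B2←B7: walk B7→B2 to B0
  B3←B2: walk · to B2
  B3←B5: walk B5→B3 to B2
  B7←B2: walk · to B2
  B7←B3: walk B3 to B2
  B7←B5: walk B5→B3 to B2
  B7←B6: walk B6→B3 to B2
  B0 → ∅
  B1 → ∅
  B2 → {B2}
  B3 → {B3,B7}
  B4 → ∅
  B5 → {B3,B7}
  B6 → {B7}
  B7 → {B2}

DF(B5) = ["B3", "B7"]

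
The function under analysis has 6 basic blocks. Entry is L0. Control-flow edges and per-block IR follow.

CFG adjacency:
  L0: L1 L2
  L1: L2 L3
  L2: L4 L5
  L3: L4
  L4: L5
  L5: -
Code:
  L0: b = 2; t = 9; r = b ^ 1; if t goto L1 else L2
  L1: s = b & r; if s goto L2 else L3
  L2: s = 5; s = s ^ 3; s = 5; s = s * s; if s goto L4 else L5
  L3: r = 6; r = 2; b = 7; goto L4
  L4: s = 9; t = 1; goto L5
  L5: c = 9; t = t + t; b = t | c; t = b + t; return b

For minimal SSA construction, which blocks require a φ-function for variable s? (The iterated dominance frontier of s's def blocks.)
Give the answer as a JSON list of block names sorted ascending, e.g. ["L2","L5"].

Answer: ["L2", "L4", "L5"]

Derivation:
idom tree: L1←L0 L2←L0 L3←L1 L4←L0 L5←L0
Dom at joins:
  L2: preds {L0,L1}: {L0} ∩ {L0,L1} = {L0}; idom=L0
  L4: preds {L2,L3}: {L0,L2} ∩ {L0,L1,L3} = {L0}; idom=L0
  L5: preds {L2,L4}: {L0,L2} ∩ {L0,L4} = {L0}; idom=L0

DF derivation:
  L2←L0: walk · to L0
  L2←L1: walk L1 to L0
  L4←L2: walk L2 to L0
  L4←L3: walk L3→L1 to L0
  L5←L2: walk L2 to L0
  L5←L4: walk L4 to L0
  L0 → ∅
  L1 → {L2,L4}
  L2 → {L4,L5}
  L3 → {L4}
  L4 → {L5}
  L5 → ∅

φ for s: defs {L1,L2,L4}
  DF⁺ = {L2,L4,L5}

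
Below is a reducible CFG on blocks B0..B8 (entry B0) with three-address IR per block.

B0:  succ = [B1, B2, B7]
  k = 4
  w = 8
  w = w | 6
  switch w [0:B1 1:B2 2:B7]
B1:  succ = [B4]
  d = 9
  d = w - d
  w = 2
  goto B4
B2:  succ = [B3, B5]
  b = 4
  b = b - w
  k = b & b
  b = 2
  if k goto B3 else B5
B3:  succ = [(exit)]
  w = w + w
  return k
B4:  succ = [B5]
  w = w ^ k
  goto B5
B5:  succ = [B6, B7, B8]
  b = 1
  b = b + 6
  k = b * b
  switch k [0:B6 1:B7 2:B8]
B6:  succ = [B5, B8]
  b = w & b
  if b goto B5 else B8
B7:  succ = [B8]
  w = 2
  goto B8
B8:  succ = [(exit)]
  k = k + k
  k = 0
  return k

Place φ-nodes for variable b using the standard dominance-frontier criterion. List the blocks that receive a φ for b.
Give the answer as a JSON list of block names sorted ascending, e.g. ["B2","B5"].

Answer: ["B5", "B7", "B8"]

Working:
idom tree: B1←B0 B2←B0 B3←B2 B4←B1 B5←B0 B6←B5 B7←B0 B8←B0
Dom at joins:
  B5: preds {B2,B4,B6}: {B0,B2} ∩ {B0,B1,B4} ∩ {B0,B5,B6} = {B0}; idom=B0
  B7: preds {B0,B5}: {B0} ∩ {B0,B5} = {B0}; idom=B0
  B8: preds {B5,B6,B7}: {B0,B5} ∩ {B0,B5,B6} ∩ {B0,B7} = {B0}; idom=B0

Frontier:
  B5←B2: walk B2 to B0
  B5←B4: walk B4→B1 to B0
  B5←B6: walk B6→B5 to B0
  B7←B0: walk · to B0
  B7←B5: walk B5 to B0
  B8←B5: walk B5 to B0
  B8←B6: walk B6→B5 to B0
  B8←B7: walk B7 to B0
  DF(B0)=∅
  DF(B1)={B5}
  DF(B2)={B5}
  DF(B3)=∅
  DF(B4)={B5}
  DF(B5)={B5,B7,B8}
  DF(B6)={B5,B8}
  DF(B7)={B8}
  DF(B8)=∅

φ for b: defs {B2,B5,B6}
  DF⁺ = {B5,B7,B8}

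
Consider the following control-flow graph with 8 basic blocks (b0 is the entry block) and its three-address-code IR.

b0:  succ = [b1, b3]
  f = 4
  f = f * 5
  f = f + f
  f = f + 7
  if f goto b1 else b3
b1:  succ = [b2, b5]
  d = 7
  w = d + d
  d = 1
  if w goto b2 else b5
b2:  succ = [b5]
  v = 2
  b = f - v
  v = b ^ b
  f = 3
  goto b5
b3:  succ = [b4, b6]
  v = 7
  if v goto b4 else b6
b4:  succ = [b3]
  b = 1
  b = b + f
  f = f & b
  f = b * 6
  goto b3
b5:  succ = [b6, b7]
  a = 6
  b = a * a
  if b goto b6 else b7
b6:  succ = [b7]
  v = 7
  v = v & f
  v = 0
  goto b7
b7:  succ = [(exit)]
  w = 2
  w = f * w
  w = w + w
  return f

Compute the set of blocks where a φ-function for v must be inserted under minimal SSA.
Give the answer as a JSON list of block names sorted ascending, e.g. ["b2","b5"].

Answer: ["b3", "b5", "b6", "b7"]

Derivation:
idom tree: b1←b0 b2←b1 b3←b0 b4←b3 b5←b1 b6←b0 b7←b0
Dom∩ at merges:
  b3: preds {b0,b4}: {b0} ∩ {b0,b3,b4} = {b0}; idom=b0
  b5: preds {b1,b2}: {b0,b1} ∩ {b0,b1,b2} = {b0,b1}; idom=b1
  b6: preds {b3,b5}: {b0,b3} ∩ {b0,b1,b5} = {b0}; idom=b0
  b7: preds {b5,b6}: {b0,b1,b5} ∩ {b0,b6} = {b0}; idom=b0

DF walk-up:
  join b3 pred b0: · stop@b0
  join b3 pred b4: b4→b3 stop@b0
  join b5 pred b1: · stop@b1
  join b5 pred b2: b2 stop@b1
  join b6 pred b3: b3 stop@b0
  join b6 pred b5: b5→b1 stop@b0
  join b7 pred b5: b5→b1 stop@b0
  join b7 pred b6: b6 stop@b0
  DF(b0)=∅
  DF(b1)={b6,b7}
  DF(b2)={b5}
  DF(b3)={b3,b6}
  DF(b4)={b3}
  DF(b5)={b6,b7}
  DF(b6)={b7}
  DF(b7)=∅

φ for v: defs {b2,b3,b6}
  DF⁺ = {b3,b5,b6,b7}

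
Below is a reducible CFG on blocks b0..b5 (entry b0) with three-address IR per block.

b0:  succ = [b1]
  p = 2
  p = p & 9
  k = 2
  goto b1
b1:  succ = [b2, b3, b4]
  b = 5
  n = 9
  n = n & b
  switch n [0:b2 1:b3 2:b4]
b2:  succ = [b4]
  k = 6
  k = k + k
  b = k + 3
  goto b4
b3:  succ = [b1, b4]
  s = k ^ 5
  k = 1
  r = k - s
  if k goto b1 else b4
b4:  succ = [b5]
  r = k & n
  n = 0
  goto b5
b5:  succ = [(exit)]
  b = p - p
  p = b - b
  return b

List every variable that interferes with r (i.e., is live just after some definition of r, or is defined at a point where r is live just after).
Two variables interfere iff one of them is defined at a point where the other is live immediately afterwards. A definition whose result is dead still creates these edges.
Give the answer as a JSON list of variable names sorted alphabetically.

Per-block:
  b0 def {k,p} use ∅
  b1 def {b,n} use ∅
  b2 def {b,k} use ∅
  b3 def {k,r,s} use {k}
  b4 def {n,r} use {k,n}
  b5 def {b,p} use {p}

Live sets:
  live b0: ∅→{k,p}
  live b1: {k,p}→{k,n,p}
  live b2: {n,p}→{k,n,p}
  live b3: {k,n,p}→{k,n,p}
  live b4: {k,n,p}→{p}
  live b5: {p}→∅

Conflict graph:
  b — {k,n,p}
  k — {b,n,p,r,s}
  n — {b,k,p,r,s}
  p — {b,k,n,r,s}
  r — {k,n,p}
  s — {k,n,p}

N(r) = ["k", "n", "p"]

Answer: ["k", "n", "p"]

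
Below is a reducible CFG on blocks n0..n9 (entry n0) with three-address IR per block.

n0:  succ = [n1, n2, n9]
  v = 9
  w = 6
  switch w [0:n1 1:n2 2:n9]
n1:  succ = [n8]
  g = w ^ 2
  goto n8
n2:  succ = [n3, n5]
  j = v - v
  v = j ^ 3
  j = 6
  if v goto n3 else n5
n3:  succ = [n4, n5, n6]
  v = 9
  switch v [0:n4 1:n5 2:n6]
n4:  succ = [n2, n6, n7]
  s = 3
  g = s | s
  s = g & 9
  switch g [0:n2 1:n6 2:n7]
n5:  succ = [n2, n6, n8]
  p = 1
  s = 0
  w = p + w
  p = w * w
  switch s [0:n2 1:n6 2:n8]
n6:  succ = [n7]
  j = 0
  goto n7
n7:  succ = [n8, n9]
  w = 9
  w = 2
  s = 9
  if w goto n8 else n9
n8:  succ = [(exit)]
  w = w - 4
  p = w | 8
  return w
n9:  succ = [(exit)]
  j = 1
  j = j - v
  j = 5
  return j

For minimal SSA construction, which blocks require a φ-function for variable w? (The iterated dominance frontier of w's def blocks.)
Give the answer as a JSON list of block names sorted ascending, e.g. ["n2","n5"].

Answer: ["n2", "n6", "n7", "n8", "n9"]

Derivation:
idom tree: n1←n0 n2←n0 n3←n2 n4←n3 n5←n2 n6←n2 n7←n2 n8←n0 n9←n0
Dom at joins:
  n2: preds {n0,n4,n5}: {n0} ∩ {n0,n2,n3,n4} ∩ {n0,n2,n5} = {n0}; idom=n0
  n5: preds {n2,n3}: {n0,n2} ∩ {n0,n2,n3} = {n0,n2}; idom=n2
  n6: preds {n3,n4,n5}: {n0,n2,n3} ∩ {n0,n2,n3,n4} ∩ {n0,n2,n5} = {n0,n2}; idom=n2
  n7: preds {n4,n6}: {n0,n2,n3,n4} ∩ {n0,n2,n6} = {n0,n2}; idom=n2
  n8: preds {n1,n5,n7}: {n0,n1} ∩ {n0,n2,n5} ∩ {n0,n2,n7} = {n0}; idom=n0
  n9: preds {n0,n7}: {n0} ∩ {n0,n2,n7} = {n0}; idom=n0

Frontier:
  n2←n0: walk · to n0
  n2←n4: walk n4→n3→n2 to n0
  n2←n5: walk n5→n2 to n0
  n5←n2: walk · to n2
  n5←n3: walk n3 to n2
  n6←n3: walk n3 to n2
  n6←n4: walk n4→n3 to n2
  n6←n5: walk n5 to n2
  n7←n4: walk n4→n3 to n2
  n7←n6: walk n6 to n2
  n8←n1: walk n1 to n0
  n8←n5: walk n5→n2 to n0
  n8←n7: walk n7→n2 to n0
  n9←n0: walk · to n0
  n9←n7: walk n7→n2 to n0
  DF(n0)=∅
  DF(n1)={n8}
  DF(n2)={n2,n8,n9}
  DF(n3)={n2,n5,n6,n7}
  DF(n4)={n2,n6,n7}
  DF(n5)={n2,n6,n8}
  DF(n6)={n7}
  DF(n7)={n8,n9}
  DF(n8)=∅
  DF(n9)=∅

φ for w: defs {n0,n5,n7,n8}
  DF⁺ = {n2,n6,n7,n8,n9}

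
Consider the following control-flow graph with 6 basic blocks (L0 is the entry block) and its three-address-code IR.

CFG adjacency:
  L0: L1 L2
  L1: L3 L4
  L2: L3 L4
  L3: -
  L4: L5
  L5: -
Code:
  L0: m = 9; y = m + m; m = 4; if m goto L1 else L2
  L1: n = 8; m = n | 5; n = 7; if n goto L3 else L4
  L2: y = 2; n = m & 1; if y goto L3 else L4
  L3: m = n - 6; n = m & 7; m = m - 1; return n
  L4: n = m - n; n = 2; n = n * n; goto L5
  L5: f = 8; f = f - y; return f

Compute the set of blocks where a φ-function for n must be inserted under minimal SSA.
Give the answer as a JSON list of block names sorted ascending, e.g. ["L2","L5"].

idom tree: L1←L0 L2←L0 L3←L0 L4←L0 L5←L4
Join-block Dom:
  L3: preds {L1,L2}: {L0,L1} ∩ {L0,L2} = {L0}; idom=L0
  L4: preds {L1,L2}: {L0,L1} ∩ {L0,L2} = {L0}; idom=L0

DF derivation:
  L3←L1: walk L1 to L0
  L3←L2: walk L2 to L0
  L4←L1: walk L1 to L0
  L4←L2: walk L2 to L0
  L0 → ∅
  L1 → {L3,L4}
  L2 → {L3,L4}
  L3 → ∅
  L4 → ∅
  L5 → ∅

φ for n: defs {L1,L2,L3,L4}
  DF⁺ = {L3,L4}

Answer: ["L3", "L4"]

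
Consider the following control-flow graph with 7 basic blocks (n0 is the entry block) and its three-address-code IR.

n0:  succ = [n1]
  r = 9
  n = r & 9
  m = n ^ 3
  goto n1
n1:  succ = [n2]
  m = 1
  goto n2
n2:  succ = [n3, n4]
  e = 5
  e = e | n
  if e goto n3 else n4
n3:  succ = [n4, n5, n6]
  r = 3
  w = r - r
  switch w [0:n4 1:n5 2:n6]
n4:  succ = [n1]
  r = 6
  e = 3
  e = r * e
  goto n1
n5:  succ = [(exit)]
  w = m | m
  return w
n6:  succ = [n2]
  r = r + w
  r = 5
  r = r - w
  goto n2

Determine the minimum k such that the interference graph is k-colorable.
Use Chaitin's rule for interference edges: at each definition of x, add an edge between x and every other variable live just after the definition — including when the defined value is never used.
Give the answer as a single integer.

def/use:
  n0: {m,n,r} / ∅
  n1: {m} / ∅
  n2: {e} / {n}
  n3: {r,w} / ∅
  n4: {e,r} / ∅
  n5: {w} / {m}
  n6: {r} / {r,w}

Backward fixpoint:
  live n0: ∅→{n}
  live n1: {n}→{m,n}
  live n2: {m,n}→{m,n}
  live n3: {m,n}→{m,n,r,w}
  live n4: {n}→{n}
  live n5: {m}→∅
  live n6: {m,n,r,w}→{m,n}

Conflict graph:
  e: {m,n,r}
  m: {e,n,r,w}
  n: {e,m,r,w}
  r: {e,m,n,w}
  w: {m,n,r}

Chromatic number:
  {e,m,n,r} pairwise interfere (4-clique) ⇒ χ ≥ 4
  assign e→r3 m→r0 n→r1 r→r2 w→r3 — no edge inside a register ⇒ χ ≤ 4
  χ = 4

Answer: 4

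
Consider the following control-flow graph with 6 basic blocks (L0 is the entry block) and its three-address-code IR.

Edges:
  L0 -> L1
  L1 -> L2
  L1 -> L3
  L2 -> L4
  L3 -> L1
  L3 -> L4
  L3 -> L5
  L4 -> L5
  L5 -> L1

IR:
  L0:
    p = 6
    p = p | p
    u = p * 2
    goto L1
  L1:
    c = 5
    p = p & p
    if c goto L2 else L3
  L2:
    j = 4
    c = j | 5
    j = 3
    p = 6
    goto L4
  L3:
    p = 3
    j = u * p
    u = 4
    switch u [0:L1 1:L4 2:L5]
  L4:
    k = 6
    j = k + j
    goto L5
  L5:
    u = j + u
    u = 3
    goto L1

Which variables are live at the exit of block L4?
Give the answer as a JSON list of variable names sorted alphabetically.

Block summaries:
  L0 def {p,u} use ∅
  L1 def {c,p} use {p}
  L2 def {c,j,p} use ∅
  L3 def {j,p,u} use {u}
  L4 def {j,k} use {j}
  L5 def {u} use {j,u}

Liveness:
  live L0: ∅→{p,u}
  live L1: {p,u}→{u}
  live L2: {u}→{j,p,u}
  live L3: {u}→{j,p,u}
  live L4: {j,p,u}→{j,p,u}
  live L5: {j,p,u}→{p,u}

live-out(L4) = ["j", "p", "u"]

Answer: ["j", "p", "u"]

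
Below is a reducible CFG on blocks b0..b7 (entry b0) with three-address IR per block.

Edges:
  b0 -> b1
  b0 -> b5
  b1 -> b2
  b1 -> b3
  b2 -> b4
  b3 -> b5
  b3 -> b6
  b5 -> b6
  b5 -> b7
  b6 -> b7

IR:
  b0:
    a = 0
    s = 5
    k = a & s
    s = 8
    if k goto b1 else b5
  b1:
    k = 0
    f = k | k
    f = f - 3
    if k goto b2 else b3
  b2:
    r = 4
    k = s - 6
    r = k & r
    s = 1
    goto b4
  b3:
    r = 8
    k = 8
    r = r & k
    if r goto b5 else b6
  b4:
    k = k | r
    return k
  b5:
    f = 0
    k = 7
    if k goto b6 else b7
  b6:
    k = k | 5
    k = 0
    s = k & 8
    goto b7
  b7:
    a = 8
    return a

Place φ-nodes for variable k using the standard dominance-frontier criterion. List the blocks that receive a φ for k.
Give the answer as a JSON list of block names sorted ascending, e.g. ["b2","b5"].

idom tree: b1←b0 b2←b1 b3←b1 b4←b2 b5←b0 b6←b0 b7←b0
Join-block Dom:
  b5: preds {b0,b3}: {b0} ∩ {b0,b1,b3} = {b0}; idom=b0
  b6: preds {b3,b5}: {b0,b1,b3} ∩ {b0,b5} = {b0}; idom=b0
  b7: preds {b5,b6}: {b0,b5} ∩ {b0,b6} = {b0}; idom=b0

DF walk-up:
  b5←b0: walk · to b0
  b5←b3: walk b3→b1 to b0
  b6←b3: walk b3→b1 to b0
  b6←b5: walk b5 to b0
  b7←b5: walk b5 to b0
  b7←b6: walk b6 to b0
  b0 → ∅
  b1 → {b5,b6}
  b2 → ∅
  b3 → {b5,b6}
  b4 → ∅
  b5 → {b6,b7}
  b6 → {b7}
  b7 → ∅

φ for k: defs {b0,b1,b2,b3,b4,b5,b6}
  DF⁺ = {b5,b6,b7}

Answer: ["b5", "b6", "b7"]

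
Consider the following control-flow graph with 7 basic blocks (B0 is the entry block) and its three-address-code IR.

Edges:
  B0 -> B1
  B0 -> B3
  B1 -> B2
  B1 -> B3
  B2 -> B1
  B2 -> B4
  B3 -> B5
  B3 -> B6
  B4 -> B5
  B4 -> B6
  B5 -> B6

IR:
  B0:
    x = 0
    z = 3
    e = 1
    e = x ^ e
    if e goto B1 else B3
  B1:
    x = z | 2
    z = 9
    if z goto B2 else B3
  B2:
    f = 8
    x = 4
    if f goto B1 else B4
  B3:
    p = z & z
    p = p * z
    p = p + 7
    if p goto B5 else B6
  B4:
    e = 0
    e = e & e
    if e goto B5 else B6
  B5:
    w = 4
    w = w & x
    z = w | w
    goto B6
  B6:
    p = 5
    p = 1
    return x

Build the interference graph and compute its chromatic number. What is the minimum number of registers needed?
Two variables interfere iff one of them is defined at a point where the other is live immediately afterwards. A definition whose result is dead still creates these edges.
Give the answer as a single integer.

Answer: 3

Working:
def/use:
  B0: def={e,x,z} ue=∅
  B1: def={x,z} ue={z}
  B2: def={f,x} ue=∅
  B3: def={p} ue={z}
  B4: def={e} ue=∅
  B5: def={w,z} ue={x}
  B6: def={p} ue={x}

Liveness:
  B0 li=∅ lo={x,z}
  B1 li={z} lo={x,z}
  B2 li={z} lo={x,z}
  B3 li={x,z} lo={x}
  B4 li={x} lo={x}
  B5 li={x} lo={x}
  B6 li={x} lo=∅

Conflict graph:
  e↔{x,z}
  f↔{x,z}
  p↔{x,z}
  w↔{x}
  x↔{e,f,p,w,z}
  z↔{e,f,p,x}

Chromatic number:
  lower bound: {e,x,z} mutually conflict ⇒ χ ≥ 3
  3-colouring: c0={x}  c1={w,z}  c2={e,f,p}
  χ = 3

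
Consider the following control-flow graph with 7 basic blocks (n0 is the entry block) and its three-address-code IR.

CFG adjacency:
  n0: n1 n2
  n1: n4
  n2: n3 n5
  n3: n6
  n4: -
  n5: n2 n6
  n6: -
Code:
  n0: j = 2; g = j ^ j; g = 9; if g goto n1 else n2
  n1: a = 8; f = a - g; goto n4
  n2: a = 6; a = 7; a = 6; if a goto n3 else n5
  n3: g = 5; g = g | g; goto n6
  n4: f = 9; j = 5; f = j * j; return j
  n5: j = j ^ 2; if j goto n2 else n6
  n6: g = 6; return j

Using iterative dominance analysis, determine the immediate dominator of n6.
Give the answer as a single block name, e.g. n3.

idom tree: n1←n0 n2←n0 n3←n2 n4←n1 n5←n2 n6←n2
Join-block Dom:
  n2: preds {n0,n5}: {n0} ∩ {n0,n2,n5} = {n0}; idom=n0
  n6: preds {n3,n5}: {n0,n2,n3} ∩ {n0,n2,n5} = {n0,n2}; idom=n2

idom(n6) = n2

Answer: n2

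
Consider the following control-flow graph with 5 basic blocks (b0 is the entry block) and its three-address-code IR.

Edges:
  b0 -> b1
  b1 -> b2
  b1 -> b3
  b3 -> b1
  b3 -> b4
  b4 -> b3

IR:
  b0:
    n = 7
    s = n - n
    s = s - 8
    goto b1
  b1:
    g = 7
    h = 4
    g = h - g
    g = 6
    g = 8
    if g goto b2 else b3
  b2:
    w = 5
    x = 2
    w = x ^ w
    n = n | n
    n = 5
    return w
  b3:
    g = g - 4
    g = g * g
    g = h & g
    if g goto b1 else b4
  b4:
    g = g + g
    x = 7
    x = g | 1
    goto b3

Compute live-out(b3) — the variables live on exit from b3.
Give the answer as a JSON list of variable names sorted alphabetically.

Answer: ["g", "h", "n"]

Analysis:
Per-block:
  b0: def={n,s} ue=∅
  b1: def={g,h} ue=∅
  b2: def={n,w,x} ue={n}
  b3: def={g} ue={g,h}
  b4: def={g,x} ue={g}

Liveness:
  b0: in=∅ out={n}
  b1: in={n} out={g,h,n}
  b2: in={n} out=∅
  b3: in={g,h,n} out={g,h,n}
  b4: in={g,h,n} out={g,h,n}

live-out(b3) = ["g", "h", "n"]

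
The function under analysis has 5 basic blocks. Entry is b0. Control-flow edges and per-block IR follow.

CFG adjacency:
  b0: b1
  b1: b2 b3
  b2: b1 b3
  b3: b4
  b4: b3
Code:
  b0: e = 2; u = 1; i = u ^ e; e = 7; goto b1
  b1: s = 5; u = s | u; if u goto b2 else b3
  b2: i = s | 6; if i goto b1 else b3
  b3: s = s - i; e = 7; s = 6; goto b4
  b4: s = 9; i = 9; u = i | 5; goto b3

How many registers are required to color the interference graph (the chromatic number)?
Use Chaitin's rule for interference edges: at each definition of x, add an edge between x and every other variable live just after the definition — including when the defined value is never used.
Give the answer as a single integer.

Per-block:
  b0: def={e,i,u} ue=∅
  b1: def={s,u} ue={u}
  b2: def={i} ue={s}
  b3: def={e,s} ue={i,s}
  b4: def={i,s,u} ue=∅

Live sets:
  b0: in=∅ out={i,u}
  b1: in={i,u} out={i,s,u}
  b2: in={s,u} out={i,s,u}
  b3: in={i,s} out=∅
  b4: in=∅ out={i,s}

Conflict graph:
  e: {i,u}
  i: {e,s,u}
  s: {i,u}
  u: {e,i,s}

Colouring:
  lower bound: {e,i,u} mutually conflict ⇒ χ ≥ 3
  3-colouring: R0={i}  R1={u}  R2={e,s}
  χ = 3

Answer: 3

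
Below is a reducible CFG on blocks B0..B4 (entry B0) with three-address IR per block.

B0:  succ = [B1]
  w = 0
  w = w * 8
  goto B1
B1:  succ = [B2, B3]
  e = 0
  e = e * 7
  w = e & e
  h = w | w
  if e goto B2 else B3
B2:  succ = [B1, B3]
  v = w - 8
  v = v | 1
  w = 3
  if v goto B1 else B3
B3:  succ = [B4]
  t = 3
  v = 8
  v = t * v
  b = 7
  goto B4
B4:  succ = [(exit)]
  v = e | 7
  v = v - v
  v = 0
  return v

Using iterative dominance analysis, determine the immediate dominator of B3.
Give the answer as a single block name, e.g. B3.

idom tree: B1←B0 B2←B1 B3←B1 B4←B3
Join-block Dom:
  B1: preds {B0,B2}: {B0} ∩ {B0,B1,B2} = {B0}; idom=B0
  B3: preds {B1,B2}: {B0,B1} ∩ {B0,B1,B2} = {B0,B1}; idom=B1

idom(B3) = B1

Answer: B1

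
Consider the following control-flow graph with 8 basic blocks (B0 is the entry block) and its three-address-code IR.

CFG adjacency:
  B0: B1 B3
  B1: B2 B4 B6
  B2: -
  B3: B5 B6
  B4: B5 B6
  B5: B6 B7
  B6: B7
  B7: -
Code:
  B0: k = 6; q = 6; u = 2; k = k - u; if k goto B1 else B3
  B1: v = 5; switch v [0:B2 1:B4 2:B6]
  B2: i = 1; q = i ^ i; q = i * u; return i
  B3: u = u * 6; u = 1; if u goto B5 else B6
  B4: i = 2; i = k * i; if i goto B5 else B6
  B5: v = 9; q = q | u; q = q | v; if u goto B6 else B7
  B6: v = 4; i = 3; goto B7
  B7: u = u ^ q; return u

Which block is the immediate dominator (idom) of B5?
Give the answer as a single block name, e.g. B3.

Answer: B0

Working:
idom tree: B1←B0 B2←B1 B3←B0 B4←B1 B5←B0 B6←B0 B7←B0
Dom∩ at merges:
  B5: preds {B3,B4}: {B0,B3} ∩ {B0,B1,B4} = {B0}; idom=B0
  B6: preds {B1,B3,B4,B5}: {B0,B1} ∩ {B0,B3} ∩ {B0,B1,B4} ∩ {B0,B5} = {B0}; idom=B0
  B7: preds {B5,B6}: {B0,B5} ∩ {B0,B6} = {B0}; idom=B0

idom(B5) = B0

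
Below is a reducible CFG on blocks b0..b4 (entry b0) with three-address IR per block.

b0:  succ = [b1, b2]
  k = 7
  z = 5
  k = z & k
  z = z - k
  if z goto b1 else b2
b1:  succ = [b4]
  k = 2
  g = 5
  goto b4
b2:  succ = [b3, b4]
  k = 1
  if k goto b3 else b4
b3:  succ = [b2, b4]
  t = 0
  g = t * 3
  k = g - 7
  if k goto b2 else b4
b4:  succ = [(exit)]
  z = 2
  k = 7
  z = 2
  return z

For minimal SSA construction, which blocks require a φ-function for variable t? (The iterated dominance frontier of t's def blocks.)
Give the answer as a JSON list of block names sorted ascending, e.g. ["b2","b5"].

Answer: ["b2", "b4"]

Working:
idom tree: b1←b0 b2←b0 b3←b2 b4←b0
Dom at joins:
  b2: preds {b0,b3}: {b0} ∩ {b0,b2,b3} = {b0}; idom=b0
  b4: preds {b1,b2,b3}: {b0,b1} ∩ {b0,b2} ∩ {b0,b2,b3} = {b0}; idom=b0

DF derivation:
  join b2 pred b0: · stop@b0
  join b2 pred b3: b3→b2 stop@b0
  join b4 pred b1: b1 stop@b0
  join b4 pred b2: b2 stop@b0
  join b4 pred b3: b3→b2 stop@b0
  b0 → ∅
  b1 → {b4}
  b2 → {b2,b4}
  b3 → {b2,b4}
  b4 → ∅

φ for t: defs {b3}
  DF⁺ = {b2,b4}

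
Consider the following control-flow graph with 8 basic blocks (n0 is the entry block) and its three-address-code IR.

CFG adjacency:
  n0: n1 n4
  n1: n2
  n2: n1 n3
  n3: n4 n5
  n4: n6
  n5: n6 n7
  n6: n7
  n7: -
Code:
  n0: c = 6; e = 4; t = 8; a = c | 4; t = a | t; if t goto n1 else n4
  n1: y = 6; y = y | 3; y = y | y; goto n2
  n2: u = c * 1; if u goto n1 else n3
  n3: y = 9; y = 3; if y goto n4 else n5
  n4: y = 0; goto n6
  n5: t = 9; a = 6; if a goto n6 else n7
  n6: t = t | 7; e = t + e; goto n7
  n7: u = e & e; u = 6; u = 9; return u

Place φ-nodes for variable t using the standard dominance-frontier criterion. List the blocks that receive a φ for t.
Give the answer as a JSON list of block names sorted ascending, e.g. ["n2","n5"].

Answer: ["n6", "n7"]

Analysis:
idom tree: n1←n0 n2←n1 n3←n2 n4←n0 n5←n3 n6←n0 n7←n0
Join-block Dom:
  n1: preds {n0,n2}: {n0} ∩ {n0,n1,n2} = {n0}; idom=n0
  n4: preds {n0,n3}: {n0} ∩ {n0,n1,n2,n3} = {n0}; idom=n0
  n6: preds {n4,n5}: {n0,n4} ∩ {n0,n1,n2,n3,n5} = {n0}; idom=n0
  n7: preds {n5,n6}: {n0,n1,n2,n3,n5} ∩ {n0,n6} = {n0}; idom=n0

DF walk-up:
  join n1 pred n0: · stop@n0
  join n1 pred n2: n2→n1 stop@n0
  join n4 pred n0: · stop@n0
  join n4 pred n3: n3→n2→n1 stop@n0
  join n6 pred n4: n4 stop@n0
  join n6 pred n5: n5→n3→n2→n1 stop@n0
  join n7 pred n5: n5→n3→n2→n1 stop@n0
  join n7 pred n6: n6 stop@n0
  n0 → ∅
  n1 → {n1,n4,n6,n7}
  n2 → {n1,n4,n6,n7}
  n3 → {n4,n6,n7}
  n4 → {n6}
  n5 → {n6,n7}
  n6 → {n7}
  n7 → ∅

φ for t: defs {n0,n5,n6}
  DF⁺ = {n6,n7}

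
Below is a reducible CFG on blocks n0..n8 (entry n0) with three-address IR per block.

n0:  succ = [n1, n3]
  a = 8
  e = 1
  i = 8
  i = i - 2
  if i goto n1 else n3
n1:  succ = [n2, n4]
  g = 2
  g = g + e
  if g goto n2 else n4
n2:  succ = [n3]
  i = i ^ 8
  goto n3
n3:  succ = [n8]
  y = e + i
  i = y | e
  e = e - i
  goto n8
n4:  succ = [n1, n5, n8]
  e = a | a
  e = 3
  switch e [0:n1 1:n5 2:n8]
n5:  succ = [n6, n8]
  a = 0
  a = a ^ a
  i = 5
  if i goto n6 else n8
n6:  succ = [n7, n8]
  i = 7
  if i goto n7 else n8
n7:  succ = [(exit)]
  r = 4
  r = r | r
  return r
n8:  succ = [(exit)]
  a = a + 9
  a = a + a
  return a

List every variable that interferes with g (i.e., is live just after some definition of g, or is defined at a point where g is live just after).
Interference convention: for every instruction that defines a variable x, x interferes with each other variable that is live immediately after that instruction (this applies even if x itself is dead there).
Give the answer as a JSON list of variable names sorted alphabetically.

Per-block:
  n0: def={a,e,i} ue=∅
  n1: def={g} ue={e}
  n2: def={i} ue={i}
  n3: def={e,i,y} ue={e,i}
  n4: def={e} ue={a}
  n5: def={a,i} ue=∅
  n6: def={i} ue=∅
  n7: def={r} ue=∅
  n8: def={a} ue={a}

Liveness:
  n0: in=∅ out={a,e,i}
  n1: in={a,e,i} out={a,e,i}
  n2: in={a,e,i} out={a,e,i}
  n3: in={a,e,i} out={a}
  n4: in={a,i} out={a,e,i}
  n5: in=∅ out={a}
  n6: in={a} out={a}
  n7: in=∅ out=∅
  n8: in={a} out=∅

Conflict graph:
  a: {e,g,i,y}
  e: {a,g,i,y}
  g: {a,e,i}
  i: {a,e,g}
  r: ∅
  y: {a,e}

N(g) = ["a", "e", "i"]

Answer: ["a", "e", "i"]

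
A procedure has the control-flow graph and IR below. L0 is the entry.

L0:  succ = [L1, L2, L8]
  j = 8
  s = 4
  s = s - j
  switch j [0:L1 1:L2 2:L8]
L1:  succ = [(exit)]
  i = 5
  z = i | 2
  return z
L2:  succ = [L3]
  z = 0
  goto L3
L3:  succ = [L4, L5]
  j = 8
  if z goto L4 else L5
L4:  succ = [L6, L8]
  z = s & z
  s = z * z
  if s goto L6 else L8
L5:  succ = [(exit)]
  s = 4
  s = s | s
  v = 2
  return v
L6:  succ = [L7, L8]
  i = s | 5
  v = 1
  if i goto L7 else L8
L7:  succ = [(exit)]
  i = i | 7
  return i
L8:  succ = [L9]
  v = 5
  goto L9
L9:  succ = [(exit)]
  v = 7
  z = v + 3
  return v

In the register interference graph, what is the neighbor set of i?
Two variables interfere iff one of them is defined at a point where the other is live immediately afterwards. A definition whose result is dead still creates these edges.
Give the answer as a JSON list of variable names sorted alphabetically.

Answer: ["v"]

Analysis:
def/use:
  L0 def {j,s} use ∅
  L1 def {i,z} use ∅
  L2 def {z} use ∅
  L3 def {j} use {z}
  L4 def {s,z} use {s,z}
  L5 def {s,v} use ∅
  L6 def {i,v} use {s}
  L7 def {i} use {i}
  L8 def {v} use ∅
  L9 def {v,z} use ∅

Backward fixpoint:
  L0 li=∅ lo={s}
  L1 li=∅ lo=∅
  L2 li={s} lo={s,z}
  L3 li={s,z} lo={s,z}
  L4 li={s,z} lo={s}
  L5 li=∅ lo=∅
  L6 li={s} lo={i}
  L7 li={i} lo=∅
  L8 li=∅ lo=∅
  L9 li=∅ lo=∅

Interfere edges:
  i: {v}
  j: {s,z}
  s: {j,z}
  v: {i,z}
  z: {j,s,v}

N(i) = ["v"]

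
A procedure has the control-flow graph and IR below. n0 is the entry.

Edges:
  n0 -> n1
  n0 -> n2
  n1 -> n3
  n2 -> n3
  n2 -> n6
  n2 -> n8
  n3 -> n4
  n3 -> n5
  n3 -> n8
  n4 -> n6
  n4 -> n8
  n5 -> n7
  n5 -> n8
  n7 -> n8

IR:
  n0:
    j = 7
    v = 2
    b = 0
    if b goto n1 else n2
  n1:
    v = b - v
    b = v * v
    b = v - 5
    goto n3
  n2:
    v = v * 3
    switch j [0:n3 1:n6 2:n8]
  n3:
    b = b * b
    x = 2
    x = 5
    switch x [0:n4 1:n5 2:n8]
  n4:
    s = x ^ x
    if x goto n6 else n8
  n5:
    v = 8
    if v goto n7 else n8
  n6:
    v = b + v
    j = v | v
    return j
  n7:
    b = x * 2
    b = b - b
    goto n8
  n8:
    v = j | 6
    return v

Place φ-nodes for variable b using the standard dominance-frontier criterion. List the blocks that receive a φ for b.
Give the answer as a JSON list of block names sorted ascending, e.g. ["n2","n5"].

Answer: ["n3", "n6", "n8"]

Derivation:
idom tree: n1←n0 n2←n0 n3←n0 n4←n3 n5←n3 n6←n0 n7←n5 n8←n0
Join-block Dom:
  n3: preds {n1,n2}: {n0,n1} ∩ {n0,n2} = {n0}; idom=n0
  n6: preds {n2,n4}: {n0,n2} ∩ {n0,n3,n4} = {n0}; idom=n0
  n8: preds {n2,n3,n4,n5,n7}: {n0,n2} ∩ {n0,n3} ∩ {n0,n3,n4} ∩ {n0,n3,n5} ∩ {n0,n3,n5,n7} = {n0}; idom=n0

DF walk-up:
  n3←n1: walk n1 to n0
  n3←n2: walk n2 to n0
  n6←n2: walk n2 to n0
  n6←n4: walk n4→n3 to n0
  n8←n2: walk n2 to n0
  n8←n3: walk n3 to n0
  n8←n4: walk n4→n3 to n0
  n8←n5: walk n5→n3 to n0
  n8←n7: walk n7→n5→n3 to n0
  n0: DF=∅
  n1: DF={n3}
  n2: DF={n3,n6,n8}
  n3: DF={n6,n8}
  n4: DF={n6,n8}
  n5: DF={n8}
  n6: DF=∅
  n7: DF={n8}
  n8: DF=∅

φ for b: defs {n0,n1,n3,n7}
  DF⁺ = {n3,n6,n8}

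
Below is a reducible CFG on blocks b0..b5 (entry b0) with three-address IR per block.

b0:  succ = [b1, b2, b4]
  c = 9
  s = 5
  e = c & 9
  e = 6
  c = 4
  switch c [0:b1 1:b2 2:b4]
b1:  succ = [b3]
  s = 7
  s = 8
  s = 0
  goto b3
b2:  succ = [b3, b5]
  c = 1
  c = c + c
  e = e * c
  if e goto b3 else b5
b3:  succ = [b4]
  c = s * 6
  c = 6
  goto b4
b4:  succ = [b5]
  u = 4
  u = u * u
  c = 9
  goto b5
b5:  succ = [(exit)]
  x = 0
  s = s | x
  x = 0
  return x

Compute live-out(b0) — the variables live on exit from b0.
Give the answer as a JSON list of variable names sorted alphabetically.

Answer: ["e", "s"]

Analysis:
Per-block:
  b0: def={c,e,s} ue=∅
  b1: def={s} ue=∅
  b2: def={c,e} ue={e}
  b3: def={c} ue={s}
  b4: def={c,u} ue=∅
  b5: def={s,x} ue={s}

Liveness:
  b0: in=∅ out={e,s}
  b1: in=∅ out={s}
  b2: in={e,s} out={s}
  b3: in={s} out={s}
  b4: in={s} out={s}
  b5: in={s} out=∅

live-out(b0) = ["e", "s"]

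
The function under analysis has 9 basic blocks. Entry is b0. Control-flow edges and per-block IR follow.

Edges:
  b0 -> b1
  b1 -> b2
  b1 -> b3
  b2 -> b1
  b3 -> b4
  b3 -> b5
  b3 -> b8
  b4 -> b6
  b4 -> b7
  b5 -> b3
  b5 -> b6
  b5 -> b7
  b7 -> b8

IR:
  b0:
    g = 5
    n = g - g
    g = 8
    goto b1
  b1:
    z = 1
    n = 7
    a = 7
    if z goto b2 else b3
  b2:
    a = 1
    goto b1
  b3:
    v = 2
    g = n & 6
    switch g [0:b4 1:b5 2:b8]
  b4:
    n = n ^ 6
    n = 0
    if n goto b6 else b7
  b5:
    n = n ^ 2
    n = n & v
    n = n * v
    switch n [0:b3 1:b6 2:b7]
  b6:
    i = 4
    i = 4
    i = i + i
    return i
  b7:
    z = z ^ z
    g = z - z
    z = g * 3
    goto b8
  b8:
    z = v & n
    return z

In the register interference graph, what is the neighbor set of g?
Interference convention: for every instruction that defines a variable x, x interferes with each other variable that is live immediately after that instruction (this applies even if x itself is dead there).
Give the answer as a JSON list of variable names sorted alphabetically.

def/use:
  b0: def={g,n} ue=∅
  b1: def={a,n,z} ue=∅
  b2: def={a} ue=∅
  b3: def={g,v} ue={n}
  b4: def={n} ue={n}
  b5: def={n} ue={n,v}
  b6: def={i} ue=∅
  b7: def={g,z} ue={z}
  b8: def={z} ue={n,v}

Live sets:
  b0: in=∅ out=∅
  b1: in=∅ out={n,z}
  b2: in=∅ out=∅
  b3: in={n,z} out={n,v,z}
  b4: in={n,v,z} out={n,v,z}
  b5: in={n,v,z} out={n,v,z}
  b6: in=∅ out=∅
  b7: in={n,v,z} out={n,v}
  b8: in={n,v} out=∅

Conflict graph:
  a — {n,z}
  g — {n,v,z}
  i — ∅
  n — {a,g,v,z}
  v — {g,n,z}
  z — {a,g,n,v}

N(g) = ["n", "v", "z"]

Answer: ["n", "v", "z"]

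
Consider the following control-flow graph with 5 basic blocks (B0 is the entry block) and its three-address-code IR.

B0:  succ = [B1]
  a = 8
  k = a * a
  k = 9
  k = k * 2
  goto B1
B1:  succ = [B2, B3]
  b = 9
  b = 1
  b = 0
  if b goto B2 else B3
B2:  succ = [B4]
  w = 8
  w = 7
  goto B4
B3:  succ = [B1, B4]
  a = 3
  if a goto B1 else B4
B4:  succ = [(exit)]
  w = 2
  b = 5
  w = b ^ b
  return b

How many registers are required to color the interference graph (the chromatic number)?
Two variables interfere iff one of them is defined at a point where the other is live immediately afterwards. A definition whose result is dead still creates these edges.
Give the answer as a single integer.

Answer: 2

Working:
Per-block:
  B0 def {a,k} use ∅
  B1 def {b} use ∅
  B2 def {w} use ∅
  B3 def {a} use ∅
  B4 def {b,w} use ∅

Liveness:
  B0 li=∅ lo=∅
  B1 li=∅ lo=∅
  B2 li=∅ lo=∅
  B3 li=∅ lo=∅
  B4 li=∅ lo=∅

Interference:
  a↔∅
  b↔{w}
  k↔∅
  w↔{b}

Colouring:
  lower bound: {b,w} mutually conflict ⇒ χ ≥ 2
  assign a→r0 b→r0 k→r0 w→r1 — no edge inside a register ⇒ χ ≤ 2
  χ = 2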